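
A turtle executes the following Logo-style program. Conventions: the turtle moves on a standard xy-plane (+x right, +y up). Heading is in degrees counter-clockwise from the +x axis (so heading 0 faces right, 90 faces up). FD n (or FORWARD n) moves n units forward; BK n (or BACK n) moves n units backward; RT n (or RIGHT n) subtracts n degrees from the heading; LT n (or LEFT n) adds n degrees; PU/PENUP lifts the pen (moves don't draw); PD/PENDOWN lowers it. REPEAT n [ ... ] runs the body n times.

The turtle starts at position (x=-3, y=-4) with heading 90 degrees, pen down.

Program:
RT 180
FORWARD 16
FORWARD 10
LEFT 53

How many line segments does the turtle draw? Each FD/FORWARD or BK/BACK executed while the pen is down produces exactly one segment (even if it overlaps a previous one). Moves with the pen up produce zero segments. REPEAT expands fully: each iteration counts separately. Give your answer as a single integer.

Executing turtle program step by step:
Start: pos=(-3,-4), heading=90, pen down
RT 180: heading 90 -> 270
FD 16: (-3,-4) -> (-3,-20) [heading=270, draw]
FD 10: (-3,-20) -> (-3,-30) [heading=270, draw]
LT 53: heading 270 -> 323
Final: pos=(-3,-30), heading=323, 2 segment(s) drawn
Segments drawn: 2

Answer: 2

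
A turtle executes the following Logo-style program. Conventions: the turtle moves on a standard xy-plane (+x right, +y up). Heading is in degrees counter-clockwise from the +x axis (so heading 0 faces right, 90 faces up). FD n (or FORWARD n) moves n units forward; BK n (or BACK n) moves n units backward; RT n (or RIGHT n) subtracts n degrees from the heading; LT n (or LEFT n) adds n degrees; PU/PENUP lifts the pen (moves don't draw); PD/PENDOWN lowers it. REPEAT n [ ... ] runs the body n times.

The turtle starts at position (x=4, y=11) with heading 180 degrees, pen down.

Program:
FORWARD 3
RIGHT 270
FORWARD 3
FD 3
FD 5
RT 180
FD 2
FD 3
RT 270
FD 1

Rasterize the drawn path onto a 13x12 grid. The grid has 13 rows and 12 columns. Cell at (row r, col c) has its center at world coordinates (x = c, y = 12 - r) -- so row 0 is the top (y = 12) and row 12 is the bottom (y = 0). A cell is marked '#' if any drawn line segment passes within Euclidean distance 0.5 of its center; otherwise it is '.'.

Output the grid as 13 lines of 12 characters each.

Answer: ............
.####.......
.#..........
.#..........
.#..........
.#..........
.#..........
##..........
.#..........
.#..........
.#..........
.#..........
.#..........

Derivation:
Segment 0: (4,11) -> (1,11)
Segment 1: (1,11) -> (1,8)
Segment 2: (1,8) -> (1,5)
Segment 3: (1,5) -> (1,0)
Segment 4: (1,0) -> (1,2)
Segment 5: (1,2) -> (1,5)
Segment 6: (1,5) -> (-0,5)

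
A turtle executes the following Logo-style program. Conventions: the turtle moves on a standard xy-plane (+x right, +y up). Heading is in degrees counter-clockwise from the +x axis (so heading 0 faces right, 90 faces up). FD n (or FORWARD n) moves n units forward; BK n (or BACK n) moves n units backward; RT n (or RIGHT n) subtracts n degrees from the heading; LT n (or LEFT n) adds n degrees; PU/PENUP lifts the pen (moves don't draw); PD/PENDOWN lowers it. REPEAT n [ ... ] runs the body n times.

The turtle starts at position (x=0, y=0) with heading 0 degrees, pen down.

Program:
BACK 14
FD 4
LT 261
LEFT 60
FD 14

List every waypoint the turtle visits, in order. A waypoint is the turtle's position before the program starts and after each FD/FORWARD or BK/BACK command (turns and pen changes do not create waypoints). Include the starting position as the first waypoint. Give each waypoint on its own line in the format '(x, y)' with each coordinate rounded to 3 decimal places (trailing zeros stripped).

Executing turtle program step by step:
Start: pos=(0,0), heading=0, pen down
BK 14: (0,0) -> (-14,0) [heading=0, draw]
FD 4: (-14,0) -> (-10,0) [heading=0, draw]
LT 261: heading 0 -> 261
LT 60: heading 261 -> 321
FD 14: (-10,0) -> (0.88,-8.81) [heading=321, draw]
Final: pos=(0.88,-8.81), heading=321, 3 segment(s) drawn
Waypoints (4 total):
(0, 0)
(-14, 0)
(-10, 0)
(0.88, -8.81)

Answer: (0, 0)
(-14, 0)
(-10, 0)
(0.88, -8.81)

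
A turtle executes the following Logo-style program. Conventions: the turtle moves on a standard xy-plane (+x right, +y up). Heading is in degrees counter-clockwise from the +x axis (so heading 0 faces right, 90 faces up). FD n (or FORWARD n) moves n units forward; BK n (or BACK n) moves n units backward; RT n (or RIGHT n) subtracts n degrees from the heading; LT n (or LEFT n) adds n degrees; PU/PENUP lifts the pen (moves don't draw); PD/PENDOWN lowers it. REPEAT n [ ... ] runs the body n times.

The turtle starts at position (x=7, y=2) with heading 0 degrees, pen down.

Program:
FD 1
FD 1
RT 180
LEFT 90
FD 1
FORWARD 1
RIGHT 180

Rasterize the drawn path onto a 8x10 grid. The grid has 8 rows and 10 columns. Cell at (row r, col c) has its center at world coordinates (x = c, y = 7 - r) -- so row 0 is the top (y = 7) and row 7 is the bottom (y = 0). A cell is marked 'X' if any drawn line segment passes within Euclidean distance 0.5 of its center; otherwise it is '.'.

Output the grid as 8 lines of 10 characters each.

Answer: ..........
..........
..........
..........
..........
.......XXX
.........X
.........X

Derivation:
Segment 0: (7,2) -> (8,2)
Segment 1: (8,2) -> (9,2)
Segment 2: (9,2) -> (9,1)
Segment 3: (9,1) -> (9,0)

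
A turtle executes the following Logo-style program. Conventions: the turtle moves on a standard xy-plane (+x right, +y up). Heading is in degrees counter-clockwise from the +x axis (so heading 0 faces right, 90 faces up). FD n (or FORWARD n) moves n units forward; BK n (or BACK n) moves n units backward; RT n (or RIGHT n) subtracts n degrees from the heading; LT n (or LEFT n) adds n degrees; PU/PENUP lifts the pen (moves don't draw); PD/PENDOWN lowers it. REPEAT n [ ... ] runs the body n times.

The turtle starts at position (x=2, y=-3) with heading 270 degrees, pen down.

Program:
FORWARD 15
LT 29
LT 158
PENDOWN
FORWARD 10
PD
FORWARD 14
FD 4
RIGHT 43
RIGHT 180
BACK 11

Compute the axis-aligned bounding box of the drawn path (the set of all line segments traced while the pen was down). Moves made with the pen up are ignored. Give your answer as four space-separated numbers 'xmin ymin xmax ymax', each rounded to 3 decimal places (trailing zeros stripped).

Answer: -1.412 -18 5.053 18.69

Derivation:
Executing turtle program step by step:
Start: pos=(2,-3), heading=270, pen down
FD 15: (2,-3) -> (2,-18) [heading=270, draw]
LT 29: heading 270 -> 299
LT 158: heading 299 -> 97
PD: pen down
FD 10: (2,-18) -> (0.781,-8.075) [heading=97, draw]
PD: pen down
FD 14: (0.781,-8.075) -> (-0.925,5.821) [heading=97, draw]
FD 4: (-0.925,5.821) -> (-1.412,9.791) [heading=97, draw]
RT 43: heading 97 -> 54
RT 180: heading 54 -> 234
BK 11: (-1.412,9.791) -> (5.053,18.69) [heading=234, draw]
Final: pos=(5.053,18.69), heading=234, 5 segment(s) drawn

Segment endpoints: x in {-1.412, -0.925, 0.781, 2, 2, 5.053}, y in {-18, -8.075, -3, 5.821, 9.791, 18.69}
xmin=-1.412, ymin=-18, xmax=5.053, ymax=18.69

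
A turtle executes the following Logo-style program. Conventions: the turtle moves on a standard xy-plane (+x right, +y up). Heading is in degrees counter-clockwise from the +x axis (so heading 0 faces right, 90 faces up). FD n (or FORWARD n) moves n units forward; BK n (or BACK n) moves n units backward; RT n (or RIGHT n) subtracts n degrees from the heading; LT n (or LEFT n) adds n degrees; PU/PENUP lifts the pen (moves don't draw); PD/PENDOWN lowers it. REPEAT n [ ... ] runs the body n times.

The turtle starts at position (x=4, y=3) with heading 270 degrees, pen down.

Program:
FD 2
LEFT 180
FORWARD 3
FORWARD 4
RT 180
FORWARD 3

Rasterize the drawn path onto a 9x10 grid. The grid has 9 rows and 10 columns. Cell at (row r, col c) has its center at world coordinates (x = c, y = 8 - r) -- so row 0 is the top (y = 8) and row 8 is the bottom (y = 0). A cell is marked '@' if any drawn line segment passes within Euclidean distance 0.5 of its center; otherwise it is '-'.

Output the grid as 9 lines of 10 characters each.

Segment 0: (4,3) -> (4,1)
Segment 1: (4,1) -> (4,4)
Segment 2: (4,4) -> (4,8)
Segment 3: (4,8) -> (4,5)

Answer: ----@-----
----@-----
----@-----
----@-----
----@-----
----@-----
----@-----
----@-----
----------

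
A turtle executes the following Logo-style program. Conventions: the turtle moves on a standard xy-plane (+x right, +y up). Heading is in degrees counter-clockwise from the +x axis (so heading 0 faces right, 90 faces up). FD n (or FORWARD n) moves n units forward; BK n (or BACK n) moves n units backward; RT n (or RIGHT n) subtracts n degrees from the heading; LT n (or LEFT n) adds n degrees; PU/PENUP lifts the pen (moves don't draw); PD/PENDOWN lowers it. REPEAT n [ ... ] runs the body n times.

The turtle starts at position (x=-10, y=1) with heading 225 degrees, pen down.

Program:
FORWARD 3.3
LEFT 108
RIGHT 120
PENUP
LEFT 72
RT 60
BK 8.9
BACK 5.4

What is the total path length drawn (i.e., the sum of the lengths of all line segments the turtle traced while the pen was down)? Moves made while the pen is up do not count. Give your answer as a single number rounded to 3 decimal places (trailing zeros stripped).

Answer: 3.3

Derivation:
Executing turtle program step by step:
Start: pos=(-10,1), heading=225, pen down
FD 3.3: (-10,1) -> (-12.333,-1.333) [heading=225, draw]
LT 108: heading 225 -> 333
RT 120: heading 333 -> 213
PU: pen up
LT 72: heading 213 -> 285
RT 60: heading 285 -> 225
BK 8.9: (-12.333,-1.333) -> (-6.04,4.96) [heading=225, move]
BK 5.4: (-6.04,4.96) -> (-2.222,8.778) [heading=225, move]
Final: pos=(-2.222,8.778), heading=225, 1 segment(s) drawn

Segment lengths:
  seg 1: (-10,1) -> (-12.333,-1.333), length = 3.3
Total = 3.3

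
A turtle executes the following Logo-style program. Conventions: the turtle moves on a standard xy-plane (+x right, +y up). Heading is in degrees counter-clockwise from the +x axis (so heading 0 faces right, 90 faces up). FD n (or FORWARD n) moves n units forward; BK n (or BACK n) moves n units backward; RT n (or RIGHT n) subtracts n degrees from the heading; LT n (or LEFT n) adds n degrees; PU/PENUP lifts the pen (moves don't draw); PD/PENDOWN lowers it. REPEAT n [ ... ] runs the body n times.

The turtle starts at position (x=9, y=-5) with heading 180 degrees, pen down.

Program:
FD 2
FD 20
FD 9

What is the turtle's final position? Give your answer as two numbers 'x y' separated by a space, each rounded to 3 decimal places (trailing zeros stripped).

Executing turtle program step by step:
Start: pos=(9,-5), heading=180, pen down
FD 2: (9,-5) -> (7,-5) [heading=180, draw]
FD 20: (7,-5) -> (-13,-5) [heading=180, draw]
FD 9: (-13,-5) -> (-22,-5) [heading=180, draw]
Final: pos=(-22,-5), heading=180, 3 segment(s) drawn

Answer: -22 -5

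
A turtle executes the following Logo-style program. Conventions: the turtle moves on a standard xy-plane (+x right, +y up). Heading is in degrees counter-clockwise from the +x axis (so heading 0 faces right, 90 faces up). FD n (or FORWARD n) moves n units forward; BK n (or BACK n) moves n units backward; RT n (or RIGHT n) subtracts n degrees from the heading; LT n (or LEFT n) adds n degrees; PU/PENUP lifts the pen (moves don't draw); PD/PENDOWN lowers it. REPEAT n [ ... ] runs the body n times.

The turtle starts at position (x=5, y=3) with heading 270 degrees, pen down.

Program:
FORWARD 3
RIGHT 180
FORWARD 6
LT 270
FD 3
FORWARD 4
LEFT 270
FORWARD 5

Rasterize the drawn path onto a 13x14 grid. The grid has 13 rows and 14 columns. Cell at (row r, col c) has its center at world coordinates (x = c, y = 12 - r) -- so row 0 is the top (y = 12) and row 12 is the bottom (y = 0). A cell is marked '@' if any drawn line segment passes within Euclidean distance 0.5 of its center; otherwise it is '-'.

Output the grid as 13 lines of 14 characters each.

Answer: --------------
--------------
--------------
--------------
--------------
--------------
-----@@@@@@@@-
-----@------@-
-----@------@-
-----@------@-
-----@------@-
-----@------@-
-----@--------

Derivation:
Segment 0: (5,3) -> (5,0)
Segment 1: (5,0) -> (5,6)
Segment 2: (5,6) -> (8,6)
Segment 3: (8,6) -> (12,6)
Segment 4: (12,6) -> (12,1)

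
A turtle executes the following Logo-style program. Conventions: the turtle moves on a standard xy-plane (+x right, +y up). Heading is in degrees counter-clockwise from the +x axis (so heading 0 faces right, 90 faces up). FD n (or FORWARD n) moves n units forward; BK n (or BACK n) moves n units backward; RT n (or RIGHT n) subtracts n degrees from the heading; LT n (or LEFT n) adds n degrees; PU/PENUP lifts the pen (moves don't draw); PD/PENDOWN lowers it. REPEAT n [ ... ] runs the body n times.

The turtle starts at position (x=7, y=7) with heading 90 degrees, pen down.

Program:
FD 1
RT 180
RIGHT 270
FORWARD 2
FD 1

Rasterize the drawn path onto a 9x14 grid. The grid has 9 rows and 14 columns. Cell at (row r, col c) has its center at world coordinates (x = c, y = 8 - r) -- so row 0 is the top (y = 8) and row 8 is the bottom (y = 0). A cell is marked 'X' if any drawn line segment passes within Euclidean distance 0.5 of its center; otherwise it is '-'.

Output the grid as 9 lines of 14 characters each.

Segment 0: (7,7) -> (7,8)
Segment 1: (7,8) -> (9,8)
Segment 2: (9,8) -> (10,8)

Answer: -------XXXX---
-------X------
--------------
--------------
--------------
--------------
--------------
--------------
--------------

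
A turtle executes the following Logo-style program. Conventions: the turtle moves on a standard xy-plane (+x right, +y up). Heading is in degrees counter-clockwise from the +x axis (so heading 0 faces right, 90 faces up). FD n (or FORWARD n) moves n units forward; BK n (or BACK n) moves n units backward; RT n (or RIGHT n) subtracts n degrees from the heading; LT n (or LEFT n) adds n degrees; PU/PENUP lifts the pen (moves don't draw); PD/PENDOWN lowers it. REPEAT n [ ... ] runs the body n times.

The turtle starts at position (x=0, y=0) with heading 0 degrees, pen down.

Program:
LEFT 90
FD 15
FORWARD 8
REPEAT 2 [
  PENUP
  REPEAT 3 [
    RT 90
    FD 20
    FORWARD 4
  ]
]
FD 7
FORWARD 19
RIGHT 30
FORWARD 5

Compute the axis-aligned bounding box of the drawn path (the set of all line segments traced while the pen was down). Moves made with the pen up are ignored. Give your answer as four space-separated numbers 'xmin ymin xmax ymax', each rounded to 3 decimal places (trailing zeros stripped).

Answer: 0 0 0 23

Derivation:
Executing turtle program step by step:
Start: pos=(0,0), heading=0, pen down
LT 90: heading 0 -> 90
FD 15: (0,0) -> (0,15) [heading=90, draw]
FD 8: (0,15) -> (0,23) [heading=90, draw]
REPEAT 2 [
  -- iteration 1/2 --
  PU: pen up
  REPEAT 3 [
    -- iteration 1/3 --
    RT 90: heading 90 -> 0
    FD 20: (0,23) -> (20,23) [heading=0, move]
    FD 4: (20,23) -> (24,23) [heading=0, move]
    -- iteration 2/3 --
    RT 90: heading 0 -> 270
    FD 20: (24,23) -> (24,3) [heading=270, move]
    FD 4: (24,3) -> (24,-1) [heading=270, move]
    -- iteration 3/3 --
    RT 90: heading 270 -> 180
    FD 20: (24,-1) -> (4,-1) [heading=180, move]
    FD 4: (4,-1) -> (0,-1) [heading=180, move]
  ]
  -- iteration 2/2 --
  PU: pen up
  REPEAT 3 [
    -- iteration 1/3 --
    RT 90: heading 180 -> 90
    FD 20: (0,-1) -> (0,19) [heading=90, move]
    FD 4: (0,19) -> (0,23) [heading=90, move]
    -- iteration 2/3 --
    RT 90: heading 90 -> 0
    FD 20: (0,23) -> (20,23) [heading=0, move]
    FD 4: (20,23) -> (24,23) [heading=0, move]
    -- iteration 3/3 --
    RT 90: heading 0 -> 270
    FD 20: (24,23) -> (24,3) [heading=270, move]
    FD 4: (24,3) -> (24,-1) [heading=270, move]
  ]
]
FD 7: (24,-1) -> (24,-8) [heading=270, move]
FD 19: (24,-8) -> (24,-27) [heading=270, move]
RT 30: heading 270 -> 240
FD 5: (24,-27) -> (21.5,-31.33) [heading=240, move]
Final: pos=(21.5,-31.33), heading=240, 2 segment(s) drawn

Segment endpoints: x in {0, 0, 0}, y in {0, 15, 23}
xmin=0, ymin=0, xmax=0, ymax=23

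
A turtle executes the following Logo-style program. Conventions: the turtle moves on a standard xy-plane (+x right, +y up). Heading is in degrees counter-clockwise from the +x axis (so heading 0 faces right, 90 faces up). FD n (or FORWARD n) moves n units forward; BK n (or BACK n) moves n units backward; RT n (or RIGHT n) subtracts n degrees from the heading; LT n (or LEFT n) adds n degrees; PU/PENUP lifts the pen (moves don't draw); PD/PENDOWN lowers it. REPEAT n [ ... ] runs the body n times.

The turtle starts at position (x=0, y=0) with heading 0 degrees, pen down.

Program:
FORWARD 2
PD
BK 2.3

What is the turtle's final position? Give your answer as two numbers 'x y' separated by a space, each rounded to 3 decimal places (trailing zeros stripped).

Executing turtle program step by step:
Start: pos=(0,0), heading=0, pen down
FD 2: (0,0) -> (2,0) [heading=0, draw]
PD: pen down
BK 2.3: (2,0) -> (-0.3,0) [heading=0, draw]
Final: pos=(-0.3,0), heading=0, 2 segment(s) drawn

Answer: -0.3 0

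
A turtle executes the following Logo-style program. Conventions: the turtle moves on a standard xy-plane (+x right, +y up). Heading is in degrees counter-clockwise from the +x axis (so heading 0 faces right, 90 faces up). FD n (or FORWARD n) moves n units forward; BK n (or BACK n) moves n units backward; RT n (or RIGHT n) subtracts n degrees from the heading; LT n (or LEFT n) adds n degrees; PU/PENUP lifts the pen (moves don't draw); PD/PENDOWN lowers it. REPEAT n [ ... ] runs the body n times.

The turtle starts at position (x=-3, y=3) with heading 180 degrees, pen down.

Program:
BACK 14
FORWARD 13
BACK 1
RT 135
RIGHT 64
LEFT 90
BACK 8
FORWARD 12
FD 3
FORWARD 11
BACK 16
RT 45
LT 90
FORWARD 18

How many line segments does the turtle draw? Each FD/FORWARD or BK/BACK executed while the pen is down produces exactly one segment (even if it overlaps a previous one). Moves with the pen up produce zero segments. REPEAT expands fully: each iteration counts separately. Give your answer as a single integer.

Executing turtle program step by step:
Start: pos=(-3,3), heading=180, pen down
BK 14: (-3,3) -> (11,3) [heading=180, draw]
FD 13: (11,3) -> (-2,3) [heading=180, draw]
BK 1: (-2,3) -> (-1,3) [heading=180, draw]
RT 135: heading 180 -> 45
RT 64: heading 45 -> 341
LT 90: heading 341 -> 71
BK 8: (-1,3) -> (-3.605,-4.564) [heading=71, draw]
FD 12: (-3.605,-4.564) -> (0.302,6.782) [heading=71, draw]
FD 3: (0.302,6.782) -> (1.279,9.619) [heading=71, draw]
FD 11: (1.279,9.619) -> (4.86,20.019) [heading=71, draw]
BK 16: (4.86,20.019) -> (-0.349,4.891) [heading=71, draw]
RT 45: heading 71 -> 26
LT 90: heading 26 -> 116
FD 18: (-0.349,4.891) -> (-8.24,21.069) [heading=116, draw]
Final: pos=(-8.24,21.069), heading=116, 9 segment(s) drawn
Segments drawn: 9

Answer: 9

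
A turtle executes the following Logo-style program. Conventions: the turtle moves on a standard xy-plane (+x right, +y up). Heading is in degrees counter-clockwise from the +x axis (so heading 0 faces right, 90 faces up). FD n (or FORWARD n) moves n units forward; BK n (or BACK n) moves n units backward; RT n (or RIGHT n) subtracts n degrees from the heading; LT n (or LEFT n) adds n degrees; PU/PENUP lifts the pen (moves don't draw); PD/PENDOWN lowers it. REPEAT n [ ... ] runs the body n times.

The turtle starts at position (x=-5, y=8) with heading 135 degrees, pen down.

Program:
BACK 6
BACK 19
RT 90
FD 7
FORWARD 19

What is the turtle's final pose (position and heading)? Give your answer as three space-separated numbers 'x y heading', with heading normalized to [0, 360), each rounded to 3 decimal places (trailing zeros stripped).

Executing turtle program step by step:
Start: pos=(-5,8), heading=135, pen down
BK 6: (-5,8) -> (-0.757,3.757) [heading=135, draw]
BK 19: (-0.757,3.757) -> (12.678,-9.678) [heading=135, draw]
RT 90: heading 135 -> 45
FD 7: (12.678,-9.678) -> (17.627,-4.728) [heading=45, draw]
FD 19: (17.627,-4.728) -> (31.062,8.707) [heading=45, draw]
Final: pos=(31.062,8.707), heading=45, 4 segment(s) drawn

Answer: 31.062 8.707 45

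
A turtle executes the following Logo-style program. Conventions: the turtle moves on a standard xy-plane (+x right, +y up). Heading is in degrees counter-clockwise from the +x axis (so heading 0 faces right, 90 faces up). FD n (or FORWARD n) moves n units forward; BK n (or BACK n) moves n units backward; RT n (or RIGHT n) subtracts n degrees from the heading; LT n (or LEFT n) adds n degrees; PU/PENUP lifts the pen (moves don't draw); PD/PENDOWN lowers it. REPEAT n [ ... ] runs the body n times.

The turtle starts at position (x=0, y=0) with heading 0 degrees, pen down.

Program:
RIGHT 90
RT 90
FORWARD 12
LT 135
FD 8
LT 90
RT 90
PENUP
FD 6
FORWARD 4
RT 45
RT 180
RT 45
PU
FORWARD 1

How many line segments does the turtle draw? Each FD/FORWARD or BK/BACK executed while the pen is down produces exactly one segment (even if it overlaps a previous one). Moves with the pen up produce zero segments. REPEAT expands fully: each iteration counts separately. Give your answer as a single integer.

Answer: 2

Derivation:
Executing turtle program step by step:
Start: pos=(0,0), heading=0, pen down
RT 90: heading 0 -> 270
RT 90: heading 270 -> 180
FD 12: (0,0) -> (-12,0) [heading=180, draw]
LT 135: heading 180 -> 315
FD 8: (-12,0) -> (-6.343,-5.657) [heading=315, draw]
LT 90: heading 315 -> 45
RT 90: heading 45 -> 315
PU: pen up
FD 6: (-6.343,-5.657) -> (-2.101,-9.899) [heading=315, move]
FD 4: (-2.101,-9.899) -> (0.728,-12.728) [heading=315, move]
RT 45: heading 315 -> 270
RT 180: heading 270 -> 90
RT 45: heading 90 -> 45
PU: pen up
FD 1: (0.728,-12.728) -> (1.435,-12.021) [heading=45, move]
Final: pos=(1.435,-12.021), heading=45, 2 segment(s) drawn
Segments drawn: 2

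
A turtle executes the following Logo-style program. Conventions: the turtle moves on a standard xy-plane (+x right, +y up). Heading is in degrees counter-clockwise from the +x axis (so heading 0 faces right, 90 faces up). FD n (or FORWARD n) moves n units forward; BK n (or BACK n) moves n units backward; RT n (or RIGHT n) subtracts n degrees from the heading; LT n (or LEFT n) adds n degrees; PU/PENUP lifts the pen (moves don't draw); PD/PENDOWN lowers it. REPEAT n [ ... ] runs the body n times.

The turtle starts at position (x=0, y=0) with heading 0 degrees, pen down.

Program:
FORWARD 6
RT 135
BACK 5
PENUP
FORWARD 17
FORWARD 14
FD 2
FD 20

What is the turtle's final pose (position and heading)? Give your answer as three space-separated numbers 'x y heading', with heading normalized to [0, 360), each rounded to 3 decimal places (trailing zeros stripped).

Answer: -27.941 -33.941 225

Derivation:
Executing turtle program step by step:
Start: pos=(0,0), heading=0, pen down
FD 6: (0,0) -> (6,0) [heading=0, draw]
RT 135: heading 0 -> 225
BK 5: (6,0) -> (9.536,3.536) [heading=225, draw]
PU: pen up
FD 17: (9.536,3.536) -> (-2.485,-8.485) [heading=225, move]
FD 14: (-2.485,-8.485) -> (-12.385,-18.385) [heading=225, move]
FD 2: (-12.385,-18.385) -> (-13.799,-19.799) [heading=225, move]
FD 20: (-13.799,-19.799) -> (-27.941,-33.941) [heading=225, move]
Final: pos=(-27.941,-33.941), heading=225, 2 segment(s) drawn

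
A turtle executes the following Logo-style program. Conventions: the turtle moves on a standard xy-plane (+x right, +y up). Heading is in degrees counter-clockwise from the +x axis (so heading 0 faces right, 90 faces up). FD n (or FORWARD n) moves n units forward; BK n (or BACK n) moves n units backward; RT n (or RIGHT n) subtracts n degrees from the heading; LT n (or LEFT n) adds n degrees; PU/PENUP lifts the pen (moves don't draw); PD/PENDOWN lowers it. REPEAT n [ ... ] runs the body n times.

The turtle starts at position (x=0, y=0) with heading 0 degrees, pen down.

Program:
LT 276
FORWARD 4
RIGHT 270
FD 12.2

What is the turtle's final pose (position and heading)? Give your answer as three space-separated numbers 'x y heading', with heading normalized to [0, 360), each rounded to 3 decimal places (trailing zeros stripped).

Answer: 12.551 -2.703 6

Derivation:
Executing turtle program step by step:
Start: pos=(0,0), heading=0, pen down
LT 276: heading 0 -> 276
FD 4: (0,0) -> (0.418,-3.978) [heading=276, draw]
RT 270: heading 276 -> 6
FD 12.2: (0.418,-3.978) -> (12.551,-2.703) [heading=6, draw]
Final: pos=(12.551,-2.703), heading=6, 2 segment(s) drawn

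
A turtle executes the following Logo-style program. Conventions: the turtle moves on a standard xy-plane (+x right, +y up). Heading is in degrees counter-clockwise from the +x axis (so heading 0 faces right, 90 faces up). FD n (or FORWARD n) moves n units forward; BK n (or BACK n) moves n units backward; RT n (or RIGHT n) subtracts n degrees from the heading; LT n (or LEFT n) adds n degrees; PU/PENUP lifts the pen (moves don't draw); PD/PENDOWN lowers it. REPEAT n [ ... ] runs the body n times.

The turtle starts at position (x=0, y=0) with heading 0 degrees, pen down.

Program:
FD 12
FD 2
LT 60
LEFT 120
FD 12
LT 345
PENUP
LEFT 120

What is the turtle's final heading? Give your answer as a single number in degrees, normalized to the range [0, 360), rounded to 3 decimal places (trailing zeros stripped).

Answer: 285

Derivation:
Executing turtle program step by step:
Start: pos=(0,0), heading=0, pen down
FD 12: (0,0) -> (12,0) [heading=0, draw]
FD 2: (12,0) -> (14,0) [heading=0, draw]
LT 60: heading 0 -> 60
LT 120: heading 60 -> 180
FD 12: (14,0) -> (2,0) [heading=180, draw]
LT 345: heading 180 -> 165
PU: pen up
LT 120: heading 165 -> 285
Final: pos=(2,0), heading=285, 3 segment(s) drawn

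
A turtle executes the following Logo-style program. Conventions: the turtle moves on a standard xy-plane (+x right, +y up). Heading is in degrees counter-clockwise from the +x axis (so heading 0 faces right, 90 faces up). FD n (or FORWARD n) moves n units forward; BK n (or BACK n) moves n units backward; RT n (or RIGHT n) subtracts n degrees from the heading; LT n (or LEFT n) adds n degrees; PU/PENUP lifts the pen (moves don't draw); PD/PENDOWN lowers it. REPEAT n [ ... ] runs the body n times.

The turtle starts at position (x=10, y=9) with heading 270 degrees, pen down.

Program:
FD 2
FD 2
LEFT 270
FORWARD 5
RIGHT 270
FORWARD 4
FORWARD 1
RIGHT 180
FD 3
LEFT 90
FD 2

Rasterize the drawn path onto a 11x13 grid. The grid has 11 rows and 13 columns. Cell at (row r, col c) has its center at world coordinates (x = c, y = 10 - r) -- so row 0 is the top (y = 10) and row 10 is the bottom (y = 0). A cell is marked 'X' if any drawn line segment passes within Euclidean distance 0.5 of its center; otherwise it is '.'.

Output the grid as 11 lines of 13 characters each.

Answer: .............
..........X..
..........X..
..........X..
..........X..
.....XXXXXX..
.....X.......
...XXX.......
.....X.......
.....X.......
.....X.......

Derivation:
Segment 0: (10,9) -> (10,7)
Segment 1: (10,7) -> (10,5)
Segment 2: (10,5) -> (5,5)
Segment 3: (5,5) -> (5,1)
Segment 4: (5,1) -> (5,0)
Segment 5: (5,0) -> (5,3)
Segment 6: (5,3) -> (3,3)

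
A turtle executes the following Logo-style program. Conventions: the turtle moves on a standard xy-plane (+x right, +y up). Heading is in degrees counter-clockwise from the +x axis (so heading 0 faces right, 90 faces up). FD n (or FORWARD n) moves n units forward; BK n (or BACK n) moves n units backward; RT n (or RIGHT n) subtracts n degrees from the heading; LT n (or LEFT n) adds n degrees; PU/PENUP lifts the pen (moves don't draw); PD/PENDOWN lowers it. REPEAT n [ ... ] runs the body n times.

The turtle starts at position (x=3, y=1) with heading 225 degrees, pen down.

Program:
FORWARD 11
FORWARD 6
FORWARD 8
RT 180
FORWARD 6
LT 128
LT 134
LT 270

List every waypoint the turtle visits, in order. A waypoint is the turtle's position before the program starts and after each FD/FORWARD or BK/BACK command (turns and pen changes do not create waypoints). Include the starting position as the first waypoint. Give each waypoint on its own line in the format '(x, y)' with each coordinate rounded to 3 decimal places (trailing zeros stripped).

Executing turtle program step by step:
Start: pos=(3,1), heading=225, pen down
FD 11: (3,1) -> (-4.778,-6.778) [heading=225, draw]
FD 6: (-4.778,-6.778) -> (-9.021,-11.021) [heading=225, draw]
FD 8: (-9.021,-11.021) -> (-14.678,-16.678) [heading=225, draw]
RT 180: heading 225 -> 45
FD 6: (-14.678,-16.678) -> (-10.435,-12.435) [heading=45, draw]
LT 128: heading 45 -> 173
LT 134: heading 173 -> 307
LT 270: heading 307 -> 217
Final: pos=(-10.435,-12.435), heading=217, 4 segment(s) drawn
Waypoints (5 total):
(3, 1)
(-4.778, -6.778)
(-9.021, -11.021)
(-14.678, -16.678)
(-10.435, -12.435)

Answer: (3, 1)
(-4.778, -6.778)
(-9.021, -11.021)
(-14.678, -16.678)
(-10.435, -12.435)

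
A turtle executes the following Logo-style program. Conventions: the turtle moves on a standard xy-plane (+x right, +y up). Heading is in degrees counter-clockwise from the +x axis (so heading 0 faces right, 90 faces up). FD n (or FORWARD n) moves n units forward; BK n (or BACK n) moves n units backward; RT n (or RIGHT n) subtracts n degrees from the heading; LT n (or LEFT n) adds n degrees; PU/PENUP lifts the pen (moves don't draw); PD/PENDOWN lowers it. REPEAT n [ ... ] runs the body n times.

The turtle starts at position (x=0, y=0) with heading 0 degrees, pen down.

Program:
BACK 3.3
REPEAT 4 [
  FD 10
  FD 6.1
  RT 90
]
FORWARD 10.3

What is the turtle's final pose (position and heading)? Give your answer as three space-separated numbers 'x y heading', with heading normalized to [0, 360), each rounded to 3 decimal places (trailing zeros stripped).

Executing turtle program step by step:
Start: pos=(0,0), heading=0, pen down
BK 3.3: (0,0) -> (-3.3,0) [heading=0, draw]
REPEAT 4 [
  -- iteration 1/4 --
  FD 10: (-3.3,0) -> (6.7,0) [heading=0, draw]
  FD 6.1: (6.7,0) -> (12.8,0) [heading=0, draw]
  RT 90: heading 0 -> 270
  -- iteration 2/4 --
  FD 10: (12.8,0) -> (12.8,-10) [heading=270, draw]
  FD 6.1: (12.8,-10) -> (12.8,-16.1) [heading=270, draw]
  RT 90: heading 270 -> 180
  -- iteration 3/4 --
  FD 10: (12.8,-16.1) -> (2.8,-16.1) [heading=180, draw]
  FD 6.1: (2.8,-16.1) -> (-3.3,-16.1) [heading=180, draw]
  RT 90: heading 180 -> 90
  -- iteration 4/4 --
  FD 10: (-3.3,-16.1) -> (-3.3,-6.1) [heading=90, draw]
  FD 6.1: (-3.3,-6.1) -> (-3.3,0) [heading=90, draw]
  RT 90: heading 90 -> 0
]
FD 10.3: (-3.3,0) -> (7,0) [heading=0, draw]
Final: pos=(7,0), heading=0, 10 segment(s) drawn

Answer: 7 0 0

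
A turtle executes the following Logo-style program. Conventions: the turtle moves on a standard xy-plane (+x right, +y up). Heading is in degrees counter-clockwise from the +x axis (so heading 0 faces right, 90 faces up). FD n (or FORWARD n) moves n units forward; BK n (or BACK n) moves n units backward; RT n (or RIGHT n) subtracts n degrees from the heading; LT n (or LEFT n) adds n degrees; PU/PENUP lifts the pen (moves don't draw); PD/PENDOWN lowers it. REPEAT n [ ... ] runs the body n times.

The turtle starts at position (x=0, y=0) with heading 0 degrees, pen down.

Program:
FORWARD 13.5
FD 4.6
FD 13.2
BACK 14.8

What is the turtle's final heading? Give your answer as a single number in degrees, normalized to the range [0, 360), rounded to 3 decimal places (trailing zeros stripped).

Answer: 0

Derivation:
Executing turtle program step by step:
Start: pos=(0,0), heading=0, pen down
FD 13.5: (0,0) -> (13.5,0) [heading=0, draw]
FD 4.6: (13.5,0) -> (18.1,0) [heading=0, draw]
FD 13.2: (18.1,0) -> (31.3,0) [heading=0, draw]
BK 14.8: (31.3,0) -> (16.5,0) [heading=0, draw]
Final: pos=(16.5,0), heading=0, 4 segment(s) drawn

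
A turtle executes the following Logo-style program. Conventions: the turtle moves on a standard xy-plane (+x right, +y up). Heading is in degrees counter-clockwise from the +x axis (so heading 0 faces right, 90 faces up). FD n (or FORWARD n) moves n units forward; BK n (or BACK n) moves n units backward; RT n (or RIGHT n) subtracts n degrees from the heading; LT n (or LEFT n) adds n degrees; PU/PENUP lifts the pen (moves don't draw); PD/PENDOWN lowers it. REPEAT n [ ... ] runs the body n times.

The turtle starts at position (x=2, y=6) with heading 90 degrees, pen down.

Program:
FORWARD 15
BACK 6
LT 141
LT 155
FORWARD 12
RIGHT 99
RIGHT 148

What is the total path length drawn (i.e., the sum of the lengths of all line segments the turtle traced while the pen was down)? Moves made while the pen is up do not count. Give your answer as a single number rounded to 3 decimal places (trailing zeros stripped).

Answer: 33

Derivation:
Executing turtle program step by step:
Start: pos=(2,6), heading=90, pen down
FD 15: (2,6) -> (2,21) [heading=90, draw]
BK 6: (2,21) -> (2,15) [heading=90, draw]
LT 141: heading 90 -> 231
LT 155: heading 231 -> 26
FD 12: (2,15) -> (12.786,20.26) [heading=26, draw]
RT 99: heading 26 -> 287
RT 148: heading 287 -> 139
Final: pos=(12.786,20.26), heading=139, 3 segment(s) drawn

Segment lengths:
  seg 1: (2,6) -> (2,21), length = 15
  seg 2: (2,21) -> (2,15), length = 6
  seg 3: (2,15) -> (12.786,20.26), length = 12
Total = 33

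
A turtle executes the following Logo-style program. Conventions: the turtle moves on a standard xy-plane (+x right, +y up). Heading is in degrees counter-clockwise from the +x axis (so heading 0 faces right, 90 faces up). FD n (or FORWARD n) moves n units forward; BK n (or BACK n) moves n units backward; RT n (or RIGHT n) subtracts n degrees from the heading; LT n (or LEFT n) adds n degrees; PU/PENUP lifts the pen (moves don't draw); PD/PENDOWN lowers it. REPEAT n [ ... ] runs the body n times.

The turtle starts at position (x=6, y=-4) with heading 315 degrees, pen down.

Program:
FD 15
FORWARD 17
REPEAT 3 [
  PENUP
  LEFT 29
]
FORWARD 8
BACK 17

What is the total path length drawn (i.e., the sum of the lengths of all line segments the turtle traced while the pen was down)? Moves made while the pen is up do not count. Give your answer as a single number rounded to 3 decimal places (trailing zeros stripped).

Executing turtle program step by step:
Start: pos=(6,-4), heading=315, pen down
FD 15: (6,-4) -> (16.607,-14.607) [heading=315, draw]
FD 17: (16.607,-14.607) -> (28.627,-26.627) [heading=315, draw]
REPEAT 3 [
  -- iteration 1/3 --
  PU: pen up
  LT 29: heading 315 -> 344
  -- iteration 2/3 --
  PU: pen up
  LT 29: heading 344 -> 13
  -- iteration 3/3 --
  PU: pen up
  LT 29: heading 13 -> 42
]
FD 8: (28.627,-26.627) -> (34.573,-21.274) [heading=42, move]
BK 17: (34.573,-21.274) -> (21.939,-32.65) [heading=42, move]
Final: pos=(21.939,-32.65), heading=42, 2 segment(s) drawn

Segment lengths:
  seg 1: (6,-4) -> (16.607,-14.607), length = 15
  seg 2: (16.607,-14.607) -> (28.627,-26.627), length = 17
Total = 32

Answer: 32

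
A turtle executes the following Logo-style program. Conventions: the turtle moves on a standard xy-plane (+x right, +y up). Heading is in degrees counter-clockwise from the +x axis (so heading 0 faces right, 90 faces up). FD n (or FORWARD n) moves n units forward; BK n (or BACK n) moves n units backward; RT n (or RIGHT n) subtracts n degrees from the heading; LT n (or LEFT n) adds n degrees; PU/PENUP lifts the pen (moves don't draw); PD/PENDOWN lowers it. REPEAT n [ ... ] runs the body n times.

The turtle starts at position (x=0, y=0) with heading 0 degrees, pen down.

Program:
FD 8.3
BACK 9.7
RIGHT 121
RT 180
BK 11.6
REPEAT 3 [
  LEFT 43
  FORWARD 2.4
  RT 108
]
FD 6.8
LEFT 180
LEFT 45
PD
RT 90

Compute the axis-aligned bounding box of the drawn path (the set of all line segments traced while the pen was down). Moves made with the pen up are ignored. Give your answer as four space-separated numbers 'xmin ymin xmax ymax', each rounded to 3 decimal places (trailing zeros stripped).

Answer: -8.729 -12.002 8.3 0

Derivation:
Executing turtle program step by step:
Start: pos=(0,0), heading=0, pen down
FD 8.3: (0,0) -> (8.3,0) [heading=0, draw]
BK 9.7: (8.3,0) -> (-1.4,0) [heading=0, draw]
RT 121: heading 0 -> 239
RT 180: heading 239 -> 59
BK 11.6: (-1.4,0) -> (-7.374,-9.943) [heading=59, draw]
REPEAT 3 [
  -- iteration 1/3 --
  LT 43: heading 59 -> 102
  FD 2.4: (-7.374,-9.943) -> (-7.873,-7.596) [heading=102, draw]
  RT 108: heading 102 -> 354
  -- iteration 2/3 --
  LT 43: heading 354 -> 37
  FD 2.4: (-7.873,-7.596) -> (-5.957,-6.151) [heading=37, draw]
  RT 108: heading 37 -> 289
  -- iteration 3/3 --
  LT 43: heading 289 -> 332
  FD 2.4: (-5.957,-6.151) -> (-3.838,-7.278) [heading=332, draw]
  RT 108: heading 332 -> 224
]
FD 6.8: (-3.838,-7.278) -> (-8.729,-12.002) [heading=224, draw]
LT 180: heading 224 -> 44
LT 45: heading 44 -> 89
PD: pen down
RT 90: heading 89 -> 359
Final: pos=(-8.729,-12.002), heading=359, 7 segment(s) drawn

Segment endpoints: x in {-8.729, -7.873, -7.374, -5.957, -3.838, -1.4, 0, 8.3}, y in {-12.002, -9.943, -7.596, -7.278, -6.151, 0}
xmin=-8.729, ymin=-12.002, xmax=8.3, ymax=0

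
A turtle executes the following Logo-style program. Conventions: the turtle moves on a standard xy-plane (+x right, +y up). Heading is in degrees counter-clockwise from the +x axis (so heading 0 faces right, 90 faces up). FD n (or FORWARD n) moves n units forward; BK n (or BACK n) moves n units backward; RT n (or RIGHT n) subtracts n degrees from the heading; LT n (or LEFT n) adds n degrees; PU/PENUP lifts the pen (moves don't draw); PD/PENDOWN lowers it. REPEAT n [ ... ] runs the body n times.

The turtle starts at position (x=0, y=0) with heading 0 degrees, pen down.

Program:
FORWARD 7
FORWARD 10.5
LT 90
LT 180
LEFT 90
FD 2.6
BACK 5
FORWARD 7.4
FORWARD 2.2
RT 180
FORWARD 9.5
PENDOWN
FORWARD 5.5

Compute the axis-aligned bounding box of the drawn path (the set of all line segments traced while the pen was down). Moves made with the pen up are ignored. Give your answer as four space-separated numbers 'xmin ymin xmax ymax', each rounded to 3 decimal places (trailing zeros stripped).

Executing turtle program step by step:
Start: pos=(0,0), heading=0, pen down
FD 7: (0,0) -> (7,0) [heading=0, draw]
FD 10.5: (7,0) -> (17.5,0) [heading=0, draw]
LT 90: heading 0 -> 90
LT 180: heading 90 -> 270
LT 90: heading 270 -> 0
FD 2.6: (17.5,0) -> (20.1,0) [heading=0, draw]
BK 5: (20.1,0) -> (15.1,0) [heading=0, draw]
FD 7.4: (15.1,0) -> (22.5,0) [heading=0, draw]
FD 2.2: (22.5,0) -> (24.7,0) [heading=0, draw]
RT 180: heading 0 -> 180
FD 9.5: (24.7,0) -> (15.2,0) [heading=180, draw]
PD: pen down
FD 5.5: (15.2,0) -> (9.7,0) [heading=180, draw]
Final: pos=(9.7,0), heading=180, 8 segment(s) drawn

Segment endpoints: x in {0, 7, 9.7, 15.1, 15.2, 17.5, 20.1, 22.5, 24.7}, y in {0, 0, 0, 0, 0, 0, 0}
xmin=0, ymin=0, xmax=24.7, ymax=0

Answer: 0 0 24.7 0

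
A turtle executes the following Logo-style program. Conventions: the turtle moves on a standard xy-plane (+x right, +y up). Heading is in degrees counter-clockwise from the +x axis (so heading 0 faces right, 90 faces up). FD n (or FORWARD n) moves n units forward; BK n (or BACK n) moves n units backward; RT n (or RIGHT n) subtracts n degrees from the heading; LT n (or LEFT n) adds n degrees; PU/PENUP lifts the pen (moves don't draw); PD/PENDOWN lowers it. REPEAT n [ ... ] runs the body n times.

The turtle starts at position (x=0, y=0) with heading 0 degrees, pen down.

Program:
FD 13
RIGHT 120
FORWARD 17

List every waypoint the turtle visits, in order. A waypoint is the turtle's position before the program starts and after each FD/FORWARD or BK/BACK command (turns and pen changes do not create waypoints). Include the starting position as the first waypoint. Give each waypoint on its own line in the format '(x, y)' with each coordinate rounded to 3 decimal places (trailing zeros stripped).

Executing turtle program step by step:
Start: pos=(0,0), heading=0, pen down
FD 13: (0,0) -> (13,0) [heading=0, draw]
RT 120: heading 0 -> 240
FD 17: (13,0) -> (4.5,-14.722) [heading=240, draw]
Final: pos=(4.5,-14.722), heading=240, 2 segment(s) drawn
Waypoints (3 total):
(0, 0)
(13, 0)
(4.5, -14.722)

Answer: (0, 0)
(13, 0)
(4.5, -14.722)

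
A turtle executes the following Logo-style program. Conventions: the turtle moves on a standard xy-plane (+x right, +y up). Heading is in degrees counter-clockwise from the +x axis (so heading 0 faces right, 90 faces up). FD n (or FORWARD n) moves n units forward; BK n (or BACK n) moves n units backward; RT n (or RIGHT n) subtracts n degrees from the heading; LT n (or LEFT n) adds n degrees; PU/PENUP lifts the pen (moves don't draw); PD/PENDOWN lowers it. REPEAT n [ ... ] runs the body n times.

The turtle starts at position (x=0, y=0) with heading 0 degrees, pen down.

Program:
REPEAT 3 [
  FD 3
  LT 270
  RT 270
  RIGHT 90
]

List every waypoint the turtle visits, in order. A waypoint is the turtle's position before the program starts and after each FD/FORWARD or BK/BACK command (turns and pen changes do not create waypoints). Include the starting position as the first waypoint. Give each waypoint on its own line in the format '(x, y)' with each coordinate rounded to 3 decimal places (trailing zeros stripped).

Answer: (0, 0)
(3, 0)
(3, -3)
(0, -3)

Derivation:
Executing turtle program step by step:
Start: pos=(0,0), heading=0, pen down
REPEAT 3 [
  -- iteration 1/3 --
  FD 3: (0,0) -> (3,0) [heading=0, draw]
  LT 270: heading 0 -> 270
  RT 270: heading 270 -> 0
  RT 90: heading 0 -> 270
  -- iteration 2/3 --
  FD 3: (3,0) -> (3,-3) [heading=270, draw]
  LT 270: heading 270 -> 180
  RT 270: heading 180 -> 270
  RT 90: heading 270 -> 180
  -- iteration 3/3 --
  FD 3: (3,-3) -> (0,-3) [heading=180, draw]
  LT 270: heading 180 -> 90
  RT 270: heading 90 -> 180
  RT 90: heading 180 -> 90
]
Final: pos=(0,-3), heading=90, 3 segment(s) drawn
Waypoints (4 total):
(0, 0)
(3, 0)
(3, -3)
(0, -3)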